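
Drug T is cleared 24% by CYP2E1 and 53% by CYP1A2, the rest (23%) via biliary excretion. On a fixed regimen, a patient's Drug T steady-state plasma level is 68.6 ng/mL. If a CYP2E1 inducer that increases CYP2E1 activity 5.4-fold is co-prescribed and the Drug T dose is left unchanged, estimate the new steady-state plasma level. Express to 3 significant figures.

33.4 ng/mL

The CYP2E1 pathway (24% of clearance) is boosted to 5.4× activity: 0.24 × 5.4 = 1.296.
CYP1A2 (53%) and the residual 23% are unaffected.
New clearance relative to baseline: 1.296 + 0.53 + 0.23 = 2.056.
Steady-state plasma level ∝ 1/CL, so new value = 68.6 / 2.056 = 33.4 ng/mL.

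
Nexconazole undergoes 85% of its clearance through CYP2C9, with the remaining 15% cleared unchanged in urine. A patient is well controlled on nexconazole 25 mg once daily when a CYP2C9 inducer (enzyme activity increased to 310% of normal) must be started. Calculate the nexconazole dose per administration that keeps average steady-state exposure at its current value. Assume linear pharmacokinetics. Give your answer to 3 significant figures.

The CYP2C9 pathway (85% of clearance) rises to 3.1× activity: 0.85 × 3.1 = 2.635.
Non-CYP routes (15%) are unchanged.
New clearance relative to baseline: 2.635 + 0.15 = 2.785.
Exposure is unchanged when dose changes in proportion to clearance. New dose = 25 mg × 2.785 = 69.6 mg.

69.6 mg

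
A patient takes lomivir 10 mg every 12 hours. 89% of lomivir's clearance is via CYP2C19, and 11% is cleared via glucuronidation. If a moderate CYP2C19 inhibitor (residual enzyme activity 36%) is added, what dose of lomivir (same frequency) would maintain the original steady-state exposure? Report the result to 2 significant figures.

The CYP2C19 pathway (89% of clearance) drops to 0.36× activity: 0.89 × 0.36 = 0.3204.
The remaining 11% of clearance is unaffected.
Relative clearance = 0.3204 + 0.11 = 0.4304.
Exposure is unchanged when dose changes in proportion to clearance. New dose = 10 mg × 0.4304 = 4.3 mg.

4.3 mg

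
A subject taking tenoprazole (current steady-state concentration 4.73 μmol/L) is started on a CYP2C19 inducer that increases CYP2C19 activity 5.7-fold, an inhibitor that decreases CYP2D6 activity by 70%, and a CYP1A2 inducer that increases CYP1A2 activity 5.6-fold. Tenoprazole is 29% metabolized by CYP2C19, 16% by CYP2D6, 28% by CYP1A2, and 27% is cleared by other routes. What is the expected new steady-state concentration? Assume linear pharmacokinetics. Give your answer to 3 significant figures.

1.34 μmol/L

The CYP2C19 pathway (29% of clearance) is boosted to 5.7× activity: 0.29 × 5.7 = 1.653.
The CYP2D6 pathway (16% of clearance) falls to 0.3× activity: 0.16 × 0.3 = 0.048.
The CYP1A2 pathway (28% of clearance) is boosted to 5.6× activity: 0.28 × 5.6 = 1.568.
Non-CYP routes (27%) are unchanged.
New clearance relative to baseline: 1.653 + 0.048 + 1.568 + 0.27 = 3.539.
Dividing the baseline by the relative clearance: 4.73 / 3.539 = 1.34 μmol/L.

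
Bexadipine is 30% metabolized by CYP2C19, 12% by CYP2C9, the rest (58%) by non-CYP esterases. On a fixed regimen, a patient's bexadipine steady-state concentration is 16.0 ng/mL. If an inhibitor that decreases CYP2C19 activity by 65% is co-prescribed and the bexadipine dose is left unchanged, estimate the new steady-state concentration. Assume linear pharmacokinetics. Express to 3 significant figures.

19.9 ng/mL

The CYP2C19 pathway (30% of clearance) drops to 0.35× activity: 0.3 × 0.35 = 0.105.
CYP2C9 (12%) and the residual 58% are unaffected.
Relative clearance = 0.105 + 0.12 + 0.58 = 0.805.
Steady-state concentration ∝ 1/CL, so new value = 16.0 / 0.805 = 19.9 ng/mL.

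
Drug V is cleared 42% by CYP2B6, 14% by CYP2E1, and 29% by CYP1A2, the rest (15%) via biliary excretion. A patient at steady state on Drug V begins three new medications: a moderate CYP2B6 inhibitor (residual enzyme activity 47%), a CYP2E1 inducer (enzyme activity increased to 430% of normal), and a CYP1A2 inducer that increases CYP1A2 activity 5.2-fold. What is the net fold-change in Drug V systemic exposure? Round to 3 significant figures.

CYP2B6: 0.42 × 0.47 = 0.1974
CYP2E1: 0.14 × 4.3 = 0.602
CYP1A2: 0.29 × 5.2 = 1.508
Other: 0.15 (unchanged)
CL_new/CL_old = 0.1974 + 0.602 + 1.508 + 0.15 = 2.4574.
Systemic exposure ∝ 1/CL: fold-change = 1 / 2.4574 = 0.407.

0.407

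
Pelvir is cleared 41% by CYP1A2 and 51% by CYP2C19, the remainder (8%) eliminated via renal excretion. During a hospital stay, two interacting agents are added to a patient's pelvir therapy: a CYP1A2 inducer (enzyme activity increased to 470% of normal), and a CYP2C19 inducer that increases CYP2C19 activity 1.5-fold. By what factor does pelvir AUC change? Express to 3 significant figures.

The CYP1A2 pathway (41% of clearance) rises to 4.7× activity: 0.41 × 4.7 = 1.927.
The CYP2C19 pathway (51% of clearance) rises to 1.5× activity: 0.51 × 1.5 = 0.765.
Non-CYP routes (8%) are unchanged.
Relative clearance = 1.927 + 0.765 + 0.08 = 2.772.
Net AUC ratio = 1 / 2.772 = 0.361.

0.361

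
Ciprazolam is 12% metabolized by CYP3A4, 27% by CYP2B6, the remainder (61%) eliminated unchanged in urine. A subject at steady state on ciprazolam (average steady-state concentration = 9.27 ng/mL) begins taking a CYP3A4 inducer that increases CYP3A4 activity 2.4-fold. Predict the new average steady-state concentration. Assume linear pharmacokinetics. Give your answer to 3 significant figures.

The CYP3A4 pathway (12% of clearance) increases to 2.4× activity: 0.12 × 2.4 = 0.288.
CYP2B6 (27%) and the residual 61% are unaffected.
Relative clearance = 0.288 + 0.27 + 0.61 = 1.168.
With dosing unchanged, average steady-state concentration scales as 1/CL: 9.27 / 1.168 = 7.94 ng/mL.

7.94 ng/mL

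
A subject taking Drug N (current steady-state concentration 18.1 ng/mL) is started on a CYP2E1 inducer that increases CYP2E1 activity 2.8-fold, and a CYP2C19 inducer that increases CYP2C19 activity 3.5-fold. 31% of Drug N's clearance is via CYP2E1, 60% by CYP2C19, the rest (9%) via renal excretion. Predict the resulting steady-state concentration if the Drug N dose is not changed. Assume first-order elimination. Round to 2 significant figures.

The CYP2E1 pathway (31% of clearance) is boosted to 2.8× activity: 0.31 × 2.8 = 0.868.
The CYP2C19 pathway (60% of clearance) rises to 3.5× activity: 0.6 × 3.5 = 2.1.
Non-CYP routes (9%) are unchanged.
New clearance relative to baseline: 0.868 + 2.1 + 0.09 = 3.058.
New steady-state concentration = 18.1 / 3.058 = 5.9 ng/mL (concentration scales inversely with clearance).

5.9 ng/mL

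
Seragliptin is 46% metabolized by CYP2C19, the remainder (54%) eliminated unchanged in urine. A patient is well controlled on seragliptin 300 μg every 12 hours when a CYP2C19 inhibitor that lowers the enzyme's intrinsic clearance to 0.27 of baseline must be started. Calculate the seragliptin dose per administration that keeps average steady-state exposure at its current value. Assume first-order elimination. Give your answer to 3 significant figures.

199 μg

The CYP2C19 pathway (46% of clearance) drops to 0.27× activity: 0.46 × 0.27 = 0.1242.
Non-CYP routes (54%) are unchanged.
CL_new/CL_old = 0.1242 + 0.54 = 0.6642.
To maintain the same steady-state level, dose must scale with clearance: new dose = 300 × 0.6642 = 199 μg.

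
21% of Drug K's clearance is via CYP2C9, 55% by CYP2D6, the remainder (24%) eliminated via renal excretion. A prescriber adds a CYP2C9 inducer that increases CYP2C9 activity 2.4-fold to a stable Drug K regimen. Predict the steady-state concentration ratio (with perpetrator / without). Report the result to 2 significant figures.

CYP2C9: 0.21 × 2.4 = 0.504
CYP2D6: 0.55 (unchanged)
Other: 0.24 (unchanged)
Relative clearance = 0.504 + 0.55 + 0.24 = 1.294.
Since steady-state concentration ∝ 1/CL, the ratio is 1 / 1.294 = 0.77.

0.77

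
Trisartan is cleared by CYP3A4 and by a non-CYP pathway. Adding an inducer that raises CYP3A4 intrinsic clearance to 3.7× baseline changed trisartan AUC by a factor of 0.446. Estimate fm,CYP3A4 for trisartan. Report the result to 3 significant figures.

0.460

Call the CYP3A4 fraction fm. After the interaction, CL_new/CL_old = fm × 3.7 + (1 − fm).
AUC ratio = 1 / (new CL fraction), so new CL fraction = 1 / 0.446 = 2.242.
fm × 3.7 + 1 − fm = 2.242  ⇒  fm × (3.7 − 1) = 1.242  ⇒  fm = 0.460.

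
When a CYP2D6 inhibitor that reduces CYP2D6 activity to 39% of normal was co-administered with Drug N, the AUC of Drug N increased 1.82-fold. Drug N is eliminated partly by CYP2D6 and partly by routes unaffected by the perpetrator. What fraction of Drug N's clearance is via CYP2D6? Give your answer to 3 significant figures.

Call the CYP2D6 fraction fm. After the interaction, CL_new/CL_old = fm × 0.39 + (1 − fm).
AUC ratio = 1 / (new CL fraction), so new CL fraction = 1 / 1.82 = 0.5495.
fm × 0.39 + 1 − fm = 0.5495  ⇒  fm × (0.39 − 1) = −0.4505  ⇒  fm = 0.739.

0.739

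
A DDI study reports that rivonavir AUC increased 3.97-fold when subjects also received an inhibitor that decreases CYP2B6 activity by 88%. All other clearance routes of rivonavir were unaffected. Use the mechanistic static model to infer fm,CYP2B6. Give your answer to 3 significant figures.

Let x = fm,CYP2B6. Because AUC ∝ 1/CL, relative clearance fell to 1/3.97 = 0.2519.
Only the CYP2B6 route changed, so 0.2519 = x·0.12 + (1 − x), giving x = 0.850.

0.850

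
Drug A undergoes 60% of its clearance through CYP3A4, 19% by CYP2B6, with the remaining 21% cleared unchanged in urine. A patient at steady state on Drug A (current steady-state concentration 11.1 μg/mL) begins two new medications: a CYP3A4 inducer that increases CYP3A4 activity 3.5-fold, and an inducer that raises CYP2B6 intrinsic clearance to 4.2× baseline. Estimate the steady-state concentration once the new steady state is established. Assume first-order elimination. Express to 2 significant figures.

3.6 μg/mL

The CYP3A4 pathway (60% of clearance) rises to 3.5× activity: 0.6 × 3.5 = 2.1.
The CYP2B6 pathway (19% of clearance) is boosted to 4.2× activity: 0.19 × 4.2 = 0.798.
The remaining 21% of clearance is unaffected.
CL_new/CL_old = 2.1 + 0.798 + 0.21 = 3.108.
Dividing the baseline by the relative clearance: 11.1 / 3.108 = 3.6 μg/mL.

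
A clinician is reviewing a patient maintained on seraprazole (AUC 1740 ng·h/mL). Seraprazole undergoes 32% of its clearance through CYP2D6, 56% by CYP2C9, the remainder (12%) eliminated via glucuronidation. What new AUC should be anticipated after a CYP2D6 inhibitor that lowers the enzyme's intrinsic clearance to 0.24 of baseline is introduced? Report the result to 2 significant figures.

The CYP2D6 pathway (32% of clearance) is reduced to 0.24× activity: 0.32 × 0.24 = 0.0768.
CYP2C9 (56%) and the residual 12% are unaffected.
CL_new/CL_old = 0.0768 + 0.56 + 0.12 = 0.7568.
With dosing unchanged, AUC scales as 1/CL: 1740 / 0.7568 = 2.3 × 10³ ng·h/mL.

2.3 × 10³ ng·h/mL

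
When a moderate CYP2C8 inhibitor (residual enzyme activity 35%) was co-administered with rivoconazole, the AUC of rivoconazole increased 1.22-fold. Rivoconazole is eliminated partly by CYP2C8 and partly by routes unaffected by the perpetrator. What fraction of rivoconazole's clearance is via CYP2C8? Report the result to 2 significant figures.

Let x = fm,CYP2C8. Because AUC ∝ 1/CL, relative clearance fell to 1/1.22 = 0.8197.
Setting x·0.35 + (1 − x) = 0.8197 and solving: x = (0.8197 − 1)/(0.35 − 1) = 0.28.

0.28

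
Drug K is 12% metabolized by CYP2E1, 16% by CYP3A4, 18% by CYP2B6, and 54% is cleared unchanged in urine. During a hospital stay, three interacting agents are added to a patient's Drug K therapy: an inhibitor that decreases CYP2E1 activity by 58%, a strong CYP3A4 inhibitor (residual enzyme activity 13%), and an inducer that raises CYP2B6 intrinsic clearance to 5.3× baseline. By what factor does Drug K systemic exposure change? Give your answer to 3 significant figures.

CYP2E1: 0.12 × 0.42 = 0.0504
CYP3A4: 0.16 × 0.13 = 0.0208
CYP2B6: 0.18 × 5.3 = 0.954
Other: 0.54 (unchanged)
New clearance relative to baseline: 0.0504 + 0.0208 + 0.954 + 0.54 = 1.5652.
Because systemic exposure varies inversely with clearance, the combined effect is 1 / 1.5652 = 0.639.

0.639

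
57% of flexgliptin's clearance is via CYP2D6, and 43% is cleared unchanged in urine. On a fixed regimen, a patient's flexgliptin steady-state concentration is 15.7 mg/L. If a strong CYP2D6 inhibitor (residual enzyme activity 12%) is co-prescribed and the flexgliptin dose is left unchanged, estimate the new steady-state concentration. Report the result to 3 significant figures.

CYP2D6: 0.57 × 0.12 = 0.0684
Other: 0.43 (unchanged)
New clearance relative to baseline: 0.0684 + 0.43 = 0.4984.
With dosing unchanged, steady-state concentration scales as 1/CL: 15.7 / 0.4984 = 31.5 mg/L.

31.5 mg/L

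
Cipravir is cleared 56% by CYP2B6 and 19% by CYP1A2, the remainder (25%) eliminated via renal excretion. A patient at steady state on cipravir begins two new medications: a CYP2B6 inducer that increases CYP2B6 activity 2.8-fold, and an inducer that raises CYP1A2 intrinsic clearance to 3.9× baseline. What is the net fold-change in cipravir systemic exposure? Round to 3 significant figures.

The CYP2B6 pathway (56% of clearance) is boosted to 2.8× activity: 0.56 × 2.8 = 1.568.
The CYP1A2 pathway (19% of clearance) is boosted to 3.9× activity: 0.19 × 3.9 = 0.741.
The remaining 25% of clearance is unaffected.
CL_new/CL_old = 1.568 + 0.741 + 0.25 = 2.559.
Systemic exposure ∝ 1/CL: fold-change = 1 / 2.559 = 0.391.

0.391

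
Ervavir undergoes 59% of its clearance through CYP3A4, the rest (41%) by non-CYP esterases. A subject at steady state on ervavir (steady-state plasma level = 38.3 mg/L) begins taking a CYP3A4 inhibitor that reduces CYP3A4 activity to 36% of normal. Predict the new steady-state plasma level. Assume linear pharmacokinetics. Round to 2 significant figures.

CYP3A4: 0.59 × 0.36 = 0.2124
Other: 0.41 (unchanged)
CL_new/CL_old = 0.2124 + 0.41 = 0.6224.
Steady-state plasma level ∝ 1/CL, so new value = 38.3 / 0.6224 = 62 mg/L.

62 mg/L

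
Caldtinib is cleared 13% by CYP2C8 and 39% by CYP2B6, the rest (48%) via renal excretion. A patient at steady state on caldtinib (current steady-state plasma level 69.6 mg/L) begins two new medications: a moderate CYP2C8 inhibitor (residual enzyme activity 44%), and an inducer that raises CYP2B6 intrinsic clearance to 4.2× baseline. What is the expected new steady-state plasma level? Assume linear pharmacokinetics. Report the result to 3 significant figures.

32.0 mg/L

The CYP2C8 pathway (13% of clearance) drops to 0.44× activity: 0.13 × 0.44 = 0.0572.
The CYP2B6 pathway (39% of clearance) rises to 4.2× activity: 0.39 × 4.2 = 1.638.
The remaining 48% of clearance is unaffected.
New clearance relative to baseline: 0.0572 + 1.638 + 0.48 = 2.1752.
New steady-state plasma level = 69.6 / 2.1752 = 32.0 mg/L (concentration scales inversely with clearance).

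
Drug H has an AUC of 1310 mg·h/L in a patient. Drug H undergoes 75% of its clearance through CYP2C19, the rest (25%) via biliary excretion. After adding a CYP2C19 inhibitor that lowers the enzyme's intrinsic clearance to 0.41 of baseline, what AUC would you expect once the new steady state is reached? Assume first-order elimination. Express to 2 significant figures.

2.3 × 10³ mg·h/L

The CYP2C19 pathway (75% of clearance) falls to 0.41× activity: 0.75 × 0.41 = 0.3075.
Non-CYP routes (25%) are unchanged.
Relative clearance = 0.3075 + 0.25 = 0.5575.
New AUC = baseline ÷ relative clearance = 1310 / 0.5575 = 2.3 × 10³ mg·h/L.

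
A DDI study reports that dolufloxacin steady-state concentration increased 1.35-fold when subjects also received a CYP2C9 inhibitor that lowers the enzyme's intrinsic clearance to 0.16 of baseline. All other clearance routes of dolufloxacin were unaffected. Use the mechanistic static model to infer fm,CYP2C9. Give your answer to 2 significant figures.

Write x for the fraction cleared via CYP2C9. The observed steady-state concentration change means clearance fell to 1/1.35 = 0.7407 of baseline.
Only the CYP2C9 route changed, so 0.7407 = x·0.16 + (1 − x), giving x = 0.31.

0.31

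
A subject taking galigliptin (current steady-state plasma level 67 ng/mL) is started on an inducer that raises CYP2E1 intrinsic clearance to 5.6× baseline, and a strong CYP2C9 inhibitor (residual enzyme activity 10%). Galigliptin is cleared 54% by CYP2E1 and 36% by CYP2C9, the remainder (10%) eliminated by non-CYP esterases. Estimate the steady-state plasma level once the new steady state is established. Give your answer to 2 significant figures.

The CYP2E1 pathway (54% of clearance) rises to 5.6× activity: 0.54 × 5.6 = 3.024.
The CYP2C9 pathway (36% of clearance) is reduced to 0.1× activity: 0.36 × 0.1 = 0.036.
The remaining 10% of clearance is unaffected.
New clearance relative to baseline: 3.024 + 0.036 + 0.1 = 3.16.
New steady-state plasma level = 67 / 3.16 = 21 ng/mL (concentration scales inversely with clearance).

21 ng/mL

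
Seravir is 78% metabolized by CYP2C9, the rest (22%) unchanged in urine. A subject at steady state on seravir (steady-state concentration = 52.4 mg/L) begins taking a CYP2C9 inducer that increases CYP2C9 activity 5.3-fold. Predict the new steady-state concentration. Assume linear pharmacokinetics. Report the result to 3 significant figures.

CYP2C9: 0.78 × 5.3 = 4.134
Other: 0.22 (unchanged)
CL_new/CL_old = 4.134 + 0.22 = 4.354.
With dosing unchanged, steady-state concentration scales as 1/CL: 52.4 / 4.354 = 12.0 mg/L.

12.0 mg/L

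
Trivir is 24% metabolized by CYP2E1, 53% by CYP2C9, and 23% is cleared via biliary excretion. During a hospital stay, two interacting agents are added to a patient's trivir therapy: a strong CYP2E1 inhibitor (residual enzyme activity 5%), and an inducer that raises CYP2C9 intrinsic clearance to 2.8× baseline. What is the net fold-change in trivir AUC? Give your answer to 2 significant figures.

The CYP2E1 pathway (24% of clearance) drops to 0.05× activity: 0.24 × 0.05 = 0.012.
The CYP2C9 pathway (53% of clearance) rises to 2.8× activity: 0.53 × 2.8 = 1.484.
Non-CYP routes (23%) are unchanged.
Relative clearance = 0.012 + 1.484 + 0.23 = 1.726.
Net AUC ratio = 1 / 1.726 = 0.58.

0.58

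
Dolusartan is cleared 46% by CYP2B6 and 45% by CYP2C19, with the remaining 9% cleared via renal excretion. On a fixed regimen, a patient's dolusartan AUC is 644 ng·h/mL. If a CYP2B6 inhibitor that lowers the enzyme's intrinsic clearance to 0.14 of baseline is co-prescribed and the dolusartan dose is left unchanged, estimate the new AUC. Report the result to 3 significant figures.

1.07 × 10³ ng·h/mL

The CYP2B6 pathway (46% of clearance) drops to 0.14× activity: 0.46 × 0.14 = 0.0644.
CYP2C19 (45%) and the residual 9% are unaffected.
New clearance relative to baseline: 0.0644 + 0.45 + 0.09 = 0.6044.
New AUC = baseline ÷ relative clearance = 644 / 0.6044 = 1.07 × 10³ ng·h/mL.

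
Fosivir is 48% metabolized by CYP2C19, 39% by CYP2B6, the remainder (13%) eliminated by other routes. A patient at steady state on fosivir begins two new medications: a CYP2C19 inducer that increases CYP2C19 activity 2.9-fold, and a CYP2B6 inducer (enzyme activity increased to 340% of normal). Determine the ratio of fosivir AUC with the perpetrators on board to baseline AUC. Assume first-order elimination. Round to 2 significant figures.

0.35

The CYP2C19 pathway (48% of clearance) rises to 2.9× activity: 0.48 × 2.9 = 1.392.
The CYP2B6 pathway (39% of clearance) rises to 3.4× activity: 0.39 × 3.4 = 1.326.
Non-CYP routes (13%) are unchanged.
CL_new/CL_old = 1.392 + 1.326 + 0.13 = 2.848.
Because AUC varies inversely with clearance, the combined effect is 1 / 2.848 = 0.35.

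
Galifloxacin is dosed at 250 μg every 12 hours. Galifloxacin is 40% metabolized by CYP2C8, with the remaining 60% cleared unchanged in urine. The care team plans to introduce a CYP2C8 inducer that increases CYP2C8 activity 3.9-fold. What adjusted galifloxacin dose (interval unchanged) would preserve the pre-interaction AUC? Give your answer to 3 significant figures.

540 μg

The CYP2C8 pathway (40% of clearance) increases to 3.9× activity: 0.4 × 3.9 = 1.56.
The remaining 60% of clearance is unaffected.
CL_new/CL_old = 1.56 + 0.6 = 2.16.
Css,avg = (dose rate)/CL, so holding Css fixed requires dose ∝ CL: 250 × 2.16 = 540 μg.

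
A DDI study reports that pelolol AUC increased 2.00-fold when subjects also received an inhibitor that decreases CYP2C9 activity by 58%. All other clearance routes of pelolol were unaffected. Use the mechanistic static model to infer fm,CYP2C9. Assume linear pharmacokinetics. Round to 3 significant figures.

0.862

Let x = fm,CYP2C9. Because AUC ∝ 1/CL, relative clearance fell to 1/2.00 = 0.5.
Only the CYP2C9 route changed, so 0.5 = x·0.42 + (1 − x), giving x = 0.862.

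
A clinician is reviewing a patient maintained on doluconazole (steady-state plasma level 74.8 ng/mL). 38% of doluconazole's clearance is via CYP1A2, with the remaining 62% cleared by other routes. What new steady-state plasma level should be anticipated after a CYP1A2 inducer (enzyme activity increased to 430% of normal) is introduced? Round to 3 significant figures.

The CYP1A2 pathway (38% of clearance) increases to 4.3× activity: 0.38 × 4.3 = 1.634.
The remaining 62% of clearance is unaffected.
Relative clearance = 1.634 + 0.62 = 2.254.
With dosing unchanged, steady-state plasma level scales as 1/CL: 74.8 / 2.254 = 33.2 ng/mL.

33.2 ng/mL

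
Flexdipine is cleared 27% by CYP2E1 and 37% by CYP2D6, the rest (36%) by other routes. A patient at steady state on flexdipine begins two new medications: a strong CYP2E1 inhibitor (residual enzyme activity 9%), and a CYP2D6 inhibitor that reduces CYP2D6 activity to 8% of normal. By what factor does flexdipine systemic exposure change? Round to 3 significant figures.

2.42

CYP2E1: 0.27 × 0.09 = 0.0243
CYP2D6: 0.37 × 0.08 = 0.0296
Other: 0.36 (unchanged)
New clearance relative to baseline: 0.0243 + 0.0296 + 0.36 = 0.4139.
Systemic exposure ∝ 1/CL: fold-change = 1 / 0.4139 = 2.42.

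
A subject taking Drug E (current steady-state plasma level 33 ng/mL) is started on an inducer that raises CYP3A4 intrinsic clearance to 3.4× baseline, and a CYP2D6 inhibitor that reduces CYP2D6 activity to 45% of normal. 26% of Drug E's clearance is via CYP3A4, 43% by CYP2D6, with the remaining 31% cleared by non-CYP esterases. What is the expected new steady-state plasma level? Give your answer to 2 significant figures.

The CYP3A4 pathway (26% of clearance) rises to 3.4× activity: 0.26 × 3.4 = 0.884.
The CYP2D6 pathway (43% of clearance) drops to 0.45× activity: 0.43 × 0.45 = 0.1935.
Non-CYP routes (31%) are unchanged.
Relative clearance = 0.884 + 0.1935 + 0.31 = 1.3875.
Dividing the baseline by the relative clearance: 33 / 1.3875 = 24 ng/mL.

24 ng/mL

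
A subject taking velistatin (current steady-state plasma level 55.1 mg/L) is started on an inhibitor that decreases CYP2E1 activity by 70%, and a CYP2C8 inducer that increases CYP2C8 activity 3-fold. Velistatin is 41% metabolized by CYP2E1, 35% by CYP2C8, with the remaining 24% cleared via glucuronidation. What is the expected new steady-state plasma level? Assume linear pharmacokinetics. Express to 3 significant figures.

39.0 mg/L

The CYP2E1 pathway (41% of clearance) falls to 0.3× activity: 0.41 × 0.3 = 0.123.
The CYP2C8 pathway (35% of clearance) rises to 3× activity: 0.35 × 3 = 1.05.
The remaining 24% of clearance is unaffected.
New clearance relative to baseline: 0.123 + 1.05 + 0.24 = 1.413.
Steady-state plasma level ∝ 1/CL: new value = 55.1 / 1.413 = 39.0 mg/L.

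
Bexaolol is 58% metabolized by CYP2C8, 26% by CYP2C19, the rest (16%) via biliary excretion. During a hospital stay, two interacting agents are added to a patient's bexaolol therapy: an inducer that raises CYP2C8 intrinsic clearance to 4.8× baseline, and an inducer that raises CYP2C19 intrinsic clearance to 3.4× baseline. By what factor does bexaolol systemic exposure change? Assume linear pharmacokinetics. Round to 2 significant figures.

The CYP2C8 pathway (58% of clearance) increases to 4.8× activity: 0.58 × 4.8 = 2.784.
The CYP2C19 pathway (26% of clearance) is boosted to 3.4× activity: 0.26 × 3.4 = 0.884.
The remaining 16% of clearance is unaffected.
New clearance relative to baseline: 2.784 + 0.884 + 0.16 = 3.828.
Systemic exposure ∝ 1/CL: fold-change = 1 / 3.828 = 0.26.

0.26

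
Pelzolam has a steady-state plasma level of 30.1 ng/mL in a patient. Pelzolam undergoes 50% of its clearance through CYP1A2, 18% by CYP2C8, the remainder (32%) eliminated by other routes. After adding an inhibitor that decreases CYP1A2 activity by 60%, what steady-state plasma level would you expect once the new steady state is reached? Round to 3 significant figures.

43.0 ng/mL

CYP1A2: 0.5 × 0.4 = 0.2
CYP2C8: 0.18 (unchanged)
Other: 0.32 (unchanged)
New clearance relative to baseline: 0.2 + 0.18 + 0.32 = 0.7.
New steady-state plasma level = baseline ÷ relative clearance = 30.1 / 0.7 = 43.0 ng/mL.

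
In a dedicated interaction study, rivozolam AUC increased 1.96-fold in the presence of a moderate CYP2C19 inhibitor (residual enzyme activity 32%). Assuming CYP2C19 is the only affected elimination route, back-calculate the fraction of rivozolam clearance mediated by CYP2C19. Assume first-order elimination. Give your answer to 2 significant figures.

0.72

Call the CYP2C19 fraction fm. After the interaction, CL_new/CL_old = fm × 0.32 + (1 − fm).
AUC ratio = 1 / (new CL fraction), so new CL fraction = 1 / 1.96 = 0.5102.
fm × 0.32 + 1 − fm = 0.5102  ⇒  fm × (0.32 − 1) = −0.4898  ⇒  fm = 0.72.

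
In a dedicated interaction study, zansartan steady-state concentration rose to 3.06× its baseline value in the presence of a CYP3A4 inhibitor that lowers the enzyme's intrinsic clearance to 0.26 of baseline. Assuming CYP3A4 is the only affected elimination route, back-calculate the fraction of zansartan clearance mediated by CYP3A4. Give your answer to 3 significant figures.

0.910

CL'/CL = 1 / 3.06 = 0.3268
0.26·fm + (1 − fm) = 0.3268
fm = (0.3268 − 1) / (0.26 − 1) = 0.910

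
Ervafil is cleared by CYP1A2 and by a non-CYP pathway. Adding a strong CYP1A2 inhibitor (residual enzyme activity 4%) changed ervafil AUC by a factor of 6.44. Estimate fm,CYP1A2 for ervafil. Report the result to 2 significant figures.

Let fm be the CYP1A2 fraction. New clearance relative to baseline = fm × 0.04 + (1 − fm).
AUC ratio = 1 / (new CL fraction), so new CL fraction = 1 / 6.44 = 0.1553.
fm × 0.04 + 1 − fm = 0.1553  ⇒  fm × (0.04 − 1) = −0.8447  ⇒  fm = 0.88.

0.88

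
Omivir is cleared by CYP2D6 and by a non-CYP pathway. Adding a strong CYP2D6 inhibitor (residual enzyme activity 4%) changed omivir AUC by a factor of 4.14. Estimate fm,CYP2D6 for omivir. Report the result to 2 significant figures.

0.79

Call the CYP2D6 fraction fm. After the interaction, CL_new/CL_old = fm × 0.04 + (1 − fm).
AUC ratio = 1 / (new CL fraction), so new CL fraction = 1 / 4.14 = 0.2415.
fm × 0.04 + 1 − fm = 0.2415  ⇒  fm × (0.04 − 1) = −0.7585  ⇒  fm = 0.79.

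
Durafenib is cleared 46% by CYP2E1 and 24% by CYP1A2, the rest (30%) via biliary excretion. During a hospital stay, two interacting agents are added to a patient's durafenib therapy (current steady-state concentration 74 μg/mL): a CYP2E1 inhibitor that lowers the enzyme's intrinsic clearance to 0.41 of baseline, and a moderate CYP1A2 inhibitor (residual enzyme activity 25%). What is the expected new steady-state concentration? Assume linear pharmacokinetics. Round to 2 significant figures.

CYP2E1: 0.46 × 0.41 = 0.1886
CYP1A2: 0.24 × 0.25 = 0.06
Other: 0.3 (unchanged)
CL_new/CL_old = 0.1886 + 0.06 + 0.3 = 0.5486.
New steady-state concentration = 74 / 0.5486 = 1.3 × 10² μg/mL (concentration scales inversely with clearance).

1.3 × 10² μg/mL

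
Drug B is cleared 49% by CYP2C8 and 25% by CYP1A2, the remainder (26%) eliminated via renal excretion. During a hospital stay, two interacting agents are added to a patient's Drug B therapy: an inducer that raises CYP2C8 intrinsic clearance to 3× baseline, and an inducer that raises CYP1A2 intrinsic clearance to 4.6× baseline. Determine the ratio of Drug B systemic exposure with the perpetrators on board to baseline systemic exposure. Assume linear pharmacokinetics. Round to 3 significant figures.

0.347

The CYP2C8 pathway (49% of clearance) rises to 3× activity: 0.49 × 3 = 1.47.
The CYP1A2 pathway (25% of clearance) rises to 4.6× activity: 0.25 × 4.6 = 1.15.
Non-CYP routes (26%) are unchanged.
New clearance relative to baseline: 1.47 + 1.15 + 0.26 = 2.88.
Net systemic exposure ratio = 1 / 2.88 = 0.347.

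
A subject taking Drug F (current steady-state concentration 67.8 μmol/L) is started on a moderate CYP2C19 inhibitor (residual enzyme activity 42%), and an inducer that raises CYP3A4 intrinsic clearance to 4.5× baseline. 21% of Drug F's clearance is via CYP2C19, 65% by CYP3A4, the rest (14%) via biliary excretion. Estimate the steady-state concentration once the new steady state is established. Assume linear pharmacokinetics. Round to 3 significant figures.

The CYP2C19 pathway (21% of clearance) drops to 0.42× activity: 0.21 × 0.42 = 0.0882.
The CYP3A4 pathway (65% of clearance) increases to 4.5× activity: 0.65 × 4.5 = 2.925.
Non-CYP routes (14%) are unchanged.
Relative clearance = 0.0882 + 2.925 + 0.14 = 3.1532.
Dividing the baseline by the relative clearance: 67.8 / 3.1532 = 21.5 μmol/L.

21.5 μmol/L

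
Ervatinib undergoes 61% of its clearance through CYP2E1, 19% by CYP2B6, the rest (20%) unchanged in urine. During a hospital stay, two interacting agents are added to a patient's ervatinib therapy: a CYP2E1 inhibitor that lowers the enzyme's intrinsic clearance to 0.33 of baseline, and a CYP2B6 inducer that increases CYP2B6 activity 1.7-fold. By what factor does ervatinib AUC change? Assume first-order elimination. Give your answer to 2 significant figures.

1.4

CYP2E1: 0.61 × 0.33 = 0.2013
CYP2B6: 0.19 × 1.7 = 0.323
Other: 0.2 (unchanged)
Relative clearance = 0.2013 + 0.323 + 0.2 = 0.7243.
Net AUC ratio = 1 / 0.7243 = 1.4.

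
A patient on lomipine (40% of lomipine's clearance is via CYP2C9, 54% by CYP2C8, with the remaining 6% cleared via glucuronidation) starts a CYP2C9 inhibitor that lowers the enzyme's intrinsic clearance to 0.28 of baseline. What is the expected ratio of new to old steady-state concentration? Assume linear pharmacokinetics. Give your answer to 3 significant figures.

The CYP2C9 pathway (40% of clearance) drops to 0.28× activity: 0.4 × 0.28 = 0.112.
CYP2C8 (54%) and the residual 6% are unaffected.
Relative clearance = 0.112 + 0.54 + 0.06 = 0.712.
Since steady-state concentration ∝ 1/CL, the ratio is 1 / 0.712 = 1.40.

1.40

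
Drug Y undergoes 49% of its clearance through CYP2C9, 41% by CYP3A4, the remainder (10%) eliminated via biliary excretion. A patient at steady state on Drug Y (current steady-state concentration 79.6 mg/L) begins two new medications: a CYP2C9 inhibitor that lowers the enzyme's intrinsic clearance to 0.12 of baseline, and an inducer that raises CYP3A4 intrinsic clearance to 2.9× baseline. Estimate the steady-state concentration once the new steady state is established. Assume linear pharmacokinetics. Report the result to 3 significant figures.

59.1 mg/L

The CYP2C9 pathway (49% of clearance) is reduced to 0.12× activity: 0.49 × 0.12 = 0.0588.
The CYP3A4 pathway (41% of clearance) increases to 2.9× activity: 0.41 × 2.9 = 1.189.
Non-CYP routes (10%) are unchanged.
CL_new/CL_old = 0.0588 + 1.189 + 0.1 = 1.3478.
New steady-state concentration = 79.6 / 1.3478 = 59.1 mg/L (concentration scales inversely with clearance).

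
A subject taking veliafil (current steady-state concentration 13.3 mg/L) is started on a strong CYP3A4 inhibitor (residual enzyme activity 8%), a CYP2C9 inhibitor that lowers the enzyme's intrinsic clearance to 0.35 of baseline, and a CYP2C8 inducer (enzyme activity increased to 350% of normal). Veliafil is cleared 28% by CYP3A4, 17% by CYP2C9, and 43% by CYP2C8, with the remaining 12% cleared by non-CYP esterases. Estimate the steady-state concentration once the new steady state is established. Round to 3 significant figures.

The CYP3A4 pathway (28% of clearance) drops to 0.08× activity: 0.28 × 0.08 = 0.0224.
The CYP2C9 pathway (17% of clearance) drops to 0.35× activity: 0.17 × 0.35 = 0.0595.
The CYP2C8 pathway (43% of clearance) rises to 3.5× activity: 0.43 × 3.5 = 1.505.
Non-CYP routes (12%) are unchanged.
Relative clearance = 0.0224 + 0.0595 + 1.505 + 0.12 = 1.7069.
Steady-state concentration ∝ 1/CL: new value = 13.3 / 1.7069 = 7.79 mg/L.

7.79 mg/L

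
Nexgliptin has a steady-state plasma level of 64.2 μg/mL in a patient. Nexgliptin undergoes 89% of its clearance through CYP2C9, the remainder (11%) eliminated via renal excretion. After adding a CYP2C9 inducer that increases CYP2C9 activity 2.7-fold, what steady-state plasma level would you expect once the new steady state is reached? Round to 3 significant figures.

The CYP2C9 pathway (89% of clearance) is boosted to 2.7× activity: 0.89 × 2.7 = 2.403.
Non-CYP routes (11%) are unchanged.
New clearance relative to baseline: 2.403 + 0.11 = 2.513.
Steady-state plasma level ∝ 1/CL, so new value = 64.2 / 2.513 = 25.5 μg/mL.

25.5 μg/mL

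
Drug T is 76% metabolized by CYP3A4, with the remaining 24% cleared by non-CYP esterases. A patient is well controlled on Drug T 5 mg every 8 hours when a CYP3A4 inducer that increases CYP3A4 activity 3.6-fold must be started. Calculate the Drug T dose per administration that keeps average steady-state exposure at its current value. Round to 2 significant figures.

The CYP3A4 pathway (76% of clearance) rises to 3.6× activity: 0.76 × 3.6 = 2.736.
Non-CYP routes (24%) are unchanged.
New clearance relative to baseline: 2.736 + 0.24 = 2.976.
To maintain the same steady-state level, dose must scale with clearance: new dose = 5 × 2.976 = 15 mg.

15 mg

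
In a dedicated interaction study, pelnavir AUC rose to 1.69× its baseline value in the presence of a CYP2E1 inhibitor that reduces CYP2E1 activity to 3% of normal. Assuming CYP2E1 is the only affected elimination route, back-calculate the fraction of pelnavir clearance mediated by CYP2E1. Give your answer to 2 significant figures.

Let x = fm,CYP2E1. Because AUC ∝ 1/CL, relative clearance fell to 1/1.69 = 0.5917.
Only the CYP2E1 route changed, so 0.5917 = x·0.03 + (1 − x), giving x = 0.42.

0.42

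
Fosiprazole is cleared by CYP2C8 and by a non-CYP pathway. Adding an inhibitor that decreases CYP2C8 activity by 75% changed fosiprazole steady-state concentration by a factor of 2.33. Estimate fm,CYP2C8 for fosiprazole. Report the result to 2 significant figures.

Let x = fm,CYP2C8. Because steady-state concentration ∝ 1/CL, relative clearance fell to 1/2.33 = 0.4292.
Only the CYP2C8 route changed, so 0.4292 = x·0.25 + (1 − x), giving x = 0.76.

0.76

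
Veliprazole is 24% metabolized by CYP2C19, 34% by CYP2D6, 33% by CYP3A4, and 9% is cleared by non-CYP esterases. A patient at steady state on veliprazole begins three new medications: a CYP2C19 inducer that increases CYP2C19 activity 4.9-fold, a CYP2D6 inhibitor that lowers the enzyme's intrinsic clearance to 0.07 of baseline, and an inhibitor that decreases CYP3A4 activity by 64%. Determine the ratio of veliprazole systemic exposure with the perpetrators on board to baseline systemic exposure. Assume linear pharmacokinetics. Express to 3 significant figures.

0.710

The CYP2C19 pathway (24% of clearance) rises to 4.9× activity: 0.24 × 4.9 = 1.176.
The CYP2D6 pathway (34% of clearance) is reduced to 0.07× activity: 0.34 × 0.07 = 0.0238.
The CYP3A4 pathway (33% of clearance) falls to 0.36× activity: 0.33 × 0.36 = 0.1188.
Non-CYP routes (9%) are unchanged.
Relative clearance = 1.176 + 0.0238 + 0.1188 + 0.09 = 1.4086.
Net systemic exposure ratio = 1 / 1.4086 = 0.710.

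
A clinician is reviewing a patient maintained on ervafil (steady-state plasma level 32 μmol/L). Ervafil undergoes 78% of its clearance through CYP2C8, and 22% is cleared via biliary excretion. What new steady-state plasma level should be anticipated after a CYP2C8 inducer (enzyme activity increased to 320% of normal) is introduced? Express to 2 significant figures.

The CYP2C8 pathway (78% of clearance) increases to 3.2× activity: 0.78 × 3.2 = 2.496.
Non-CYP routes (22%) are unchanged.
CL_new/CL_old = 2.496 + 0.22 = 2.716.
With dosing unchanged, steady-state plasma level scales as 1/CL: 32 / 2.716 = 12 μmol/L.

12 μmol/L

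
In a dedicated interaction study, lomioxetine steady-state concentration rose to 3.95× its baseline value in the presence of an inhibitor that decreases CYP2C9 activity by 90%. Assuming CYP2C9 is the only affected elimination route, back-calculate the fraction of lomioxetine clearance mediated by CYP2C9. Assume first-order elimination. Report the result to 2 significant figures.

0.83

Let x = fm,CYP2C9. Because steady-state concentration ∝ 1/CL, relative clearance fell to 1/3.95 = 0.2532.
Setting x·0.1 + (1 − x) = 0.2532 and solving: x = (0.2532 − 1)/(0.1 − 1) = 0.83.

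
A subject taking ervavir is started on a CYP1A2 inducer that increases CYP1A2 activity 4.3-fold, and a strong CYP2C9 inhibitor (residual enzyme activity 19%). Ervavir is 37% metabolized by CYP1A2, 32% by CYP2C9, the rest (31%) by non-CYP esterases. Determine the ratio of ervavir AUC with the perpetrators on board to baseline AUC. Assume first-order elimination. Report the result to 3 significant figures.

The CYP1A2 pathway (37% of clearance) rises to 4.3× activity: 0.37 × 4.3 = 1.591.
The CYP2C9 pathway (32% of clearance) drops to 0.19× activity: 0.32 × 0.19 = 0.0608.
Non-CYP routes (31%) are unchanged.
CL_new/CL_old = 1.591 + 0.0608 + 0.31 = 1.9618.
Because AUC varies inversely with clearance, the combined effect is 1 / 1.9618 = 0.510.

0.510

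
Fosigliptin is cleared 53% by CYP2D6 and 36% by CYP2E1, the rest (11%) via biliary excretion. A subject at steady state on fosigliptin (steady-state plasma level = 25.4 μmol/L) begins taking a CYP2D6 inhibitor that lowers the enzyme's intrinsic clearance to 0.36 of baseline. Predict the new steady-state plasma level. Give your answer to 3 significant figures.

38.4 μmol/L

The CYP2D6 pathway (53% of clearance) is reduced to 0.36× activity: 0.53 × 0.36 = 0.1908.
CYP2E1 (36%) and the residual 11% are unaffected.
New clearance relative to baseline: 0.1908 + 0.36 + 0.11 = 0.6608.
New steady-state plasma level = baseline ÷ relative clearance = 25.4 / 0.6608 = 38.4 μmol/L.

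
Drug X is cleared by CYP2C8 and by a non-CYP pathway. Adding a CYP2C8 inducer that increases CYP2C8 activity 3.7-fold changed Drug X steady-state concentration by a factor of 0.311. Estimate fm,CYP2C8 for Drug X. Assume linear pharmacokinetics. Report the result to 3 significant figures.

0.821

Let fm be the CYP2C8 fraction. New clearance relative to baseline = fm × 3.7 + (1 − fm).
Steady-state concentration ratio = 1 / (new CL fraction), so new CL fraction = 1 / 0.311 = 3.215.
fm × 3.7 + 1 − fm = 3.215  ⇒  fm × (3.7 − 1) = 2.215  ⇒  fm = 0.821.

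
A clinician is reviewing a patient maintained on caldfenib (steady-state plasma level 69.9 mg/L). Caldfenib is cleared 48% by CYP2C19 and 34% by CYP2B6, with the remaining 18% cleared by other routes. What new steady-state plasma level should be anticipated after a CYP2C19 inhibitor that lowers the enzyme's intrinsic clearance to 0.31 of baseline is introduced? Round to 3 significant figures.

CYP2C19: 0.48 × 0.31 = 0.1488
CYP2B6: 0.34 (unchanged)
Other: 0.18 (unchanged)
New clearance relative to baseline: 0.1488 + 0.34 + 0.18 = 0.6688.
With dosing unchanged, steady-state plasma level scales as 1/CL: 69.9 / 0.6688 = 105 mg/L.

105 mg/L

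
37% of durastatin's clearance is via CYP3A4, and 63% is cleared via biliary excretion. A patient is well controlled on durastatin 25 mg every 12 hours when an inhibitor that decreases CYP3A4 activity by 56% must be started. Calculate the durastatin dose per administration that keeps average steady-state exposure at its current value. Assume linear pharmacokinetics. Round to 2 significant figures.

The CYP3A4 pathway (37% of clearance) is reduced to 0.44× activity: 0.37 × 0.44 = 0.1628.
The remaining 63% of clearance is unaffected.
CL_new/CL_old = 0.1628 + 0.63 = 0.7928.
Css,avg = (dose rate)/CL, so holding Css fixed requires dose ∝ CL: 25 × 0.7928 = 20 mg.

20 mg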